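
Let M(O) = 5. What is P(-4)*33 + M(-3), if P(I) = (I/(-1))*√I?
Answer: 5 + 264*I ≈ 5.0 + 264.0*I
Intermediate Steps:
P(I) = -I^(3/2) (P(I) = (-I)*√I = -I^(3/2))
P(-4)*33 + M(-3) = -(-4)^(3/2)*33 + 5 = -(-8)*I*33 + 5 = (8*I)*33 + 5 = 264*I + 5 = 5 + 264*I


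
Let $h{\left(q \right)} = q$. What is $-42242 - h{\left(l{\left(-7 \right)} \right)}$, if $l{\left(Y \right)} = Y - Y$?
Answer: $-42242$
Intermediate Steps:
$l{\left(Y \right)} = 0$
$-42242 - h{\left(l{\left(-7 \right)} \right)} = -42242 - 0 = -42242 + 0 = -42242$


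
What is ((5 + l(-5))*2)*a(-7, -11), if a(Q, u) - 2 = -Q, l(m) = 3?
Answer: 144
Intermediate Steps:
a(Q, u) = 2 - Q
((5 + l(-5))*2)*a(-7, -11) = ((5 + 3)*2)*(2 - 1*(-7)) = (8*2)*(2 + 7) = 16*9 = 144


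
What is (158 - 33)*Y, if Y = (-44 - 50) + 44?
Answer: -6250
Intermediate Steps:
Y = -50 (Y = -94 + 44 = -50)
(158 - 33)*Y = (158 - 33)*(-50) = 125*(-50) = -6250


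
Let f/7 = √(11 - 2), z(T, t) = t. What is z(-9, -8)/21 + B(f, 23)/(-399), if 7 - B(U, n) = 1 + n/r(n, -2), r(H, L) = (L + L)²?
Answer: -835/2128 ≈ -0.39239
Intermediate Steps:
r(H, L) = 4*L² (r(H, L) = (2*L)² = 4*L²)
f = 21 (f = 7*√(11 - 2) = 7*√9 = 7*3 = 21)
B(U, n) = 6 - n/16 (B(U, n) = 7 - (1 + n/((4*(-2)²))) = 7 - (1 + n/((4*4))) = 7 - (1 + n/16) = 7 + (-1 - n/16) = 6 - n/16)
z(-9, -8)/21 + B(f, 23)/(-399) = -8/21 + (6 - 1/16*23)/(-399) = -8*1/21 + (6 - 23/16)*(-1/399) = -8/21 + (73/16)*(-1/399) = -8/21 - 73/6384 = -835/2128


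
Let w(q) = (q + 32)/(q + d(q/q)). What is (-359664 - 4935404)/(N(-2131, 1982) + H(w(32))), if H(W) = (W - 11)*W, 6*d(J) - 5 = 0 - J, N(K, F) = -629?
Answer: 12713458268/1552757 ≈ 8187.7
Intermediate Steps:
d(J) = ⅚ - J/6 (d(J) = ⅚ + (0 - J)/6 = ⅚ + (-J)/6 = ⅚ - J/6)
w(q) = (32 + q)/(⅔ + q) (w(q) = (q + 32)/(q + (⅚ - q/(6*q))) = (32 + q)/(q + (⅚ - ⅙*1)) = (32 + q)/(q + (⅚ - ⅙)) = (32 + q)/(q + ⅔) = (32 + q)/(⅔ + q))
H(W) = W*(-11 + W) (H(W) = (-11 + W)*W = W*(-11 + W))
(-359664 - 4935404)/(N(-2131, 1982) + H(w(32))) = (-359664 - 4935404)/(-629 + (3*(32 + 32)/(2 + 3*32))*(-11 + 3*(32 + 32)/(2 + 3*32))) = -5295068/(-629 + (3*64/(2 + 96))*(-11 + 3*64/(2 + 96))) = -5295068/(-629 + (3*64/98)*(-11 + 3*64/98)) = -5295068/(-629 + (3*(1/98)*64)*(-11 + 3*(1/98)*64)) = -5295068/(-629 + 96*(-11 + 96/49)/49) = -5295068/(-629 + (96/49)*(-443/49)) = -5295068/(-629 - 42528/2401) = -5295068/(-1552757/2401) = -5295068*(-2401/1552757) = 12713458268/1552757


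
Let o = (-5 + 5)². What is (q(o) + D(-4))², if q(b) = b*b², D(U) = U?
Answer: 16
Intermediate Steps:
o = 0 (o = 0² = 0)
q(b) = b³
(q(o) + D(-4))² = (0³ - 4)² = (0 - 4)² = (-4)² = 16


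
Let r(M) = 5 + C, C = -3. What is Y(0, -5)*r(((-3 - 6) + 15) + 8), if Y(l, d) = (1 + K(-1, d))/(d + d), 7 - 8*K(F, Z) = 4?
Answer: -11/40 ≈ -0.27500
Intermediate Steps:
K(F, Z) = 3/8 (K(F, Z) = 7/8 - ⅛*4 = 7/8 - ½ = 3/8)
r(M) = 2 (r(M) = 5 - 3 = 2)
Y(l, d) = 11/(16*d) (Y(l, d) = (1 + 3/8)/(d + d) = 11/(8*((2*d))) = 11*(1/(2*d))/8 = 11/(16*d))
Y(0, -5)*r(((-3 - 6) + 15) + 8) = ((11/16)/(-5))*2 = ((11/16)*(-⅕))*2 = -11/80*2 = -11/40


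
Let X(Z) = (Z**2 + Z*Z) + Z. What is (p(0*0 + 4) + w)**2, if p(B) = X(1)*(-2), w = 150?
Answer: 20736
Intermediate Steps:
X(Z) = Z + 2*Z**2 (X(Z) = (Z**2 + Z**2) + Z = 2*Z**2 + Z = Z + 2*Z**2)
p(B) = -6 (p(B) = (1*(1 + 2*1))*(-2) = (1*(1 + 2))*(-2) = (1*3)*(-2) = 3*(-2) = -6)
(p(0*0 + 4) + w)**2 = (-6 + 150)**2 = 144**2 = 20736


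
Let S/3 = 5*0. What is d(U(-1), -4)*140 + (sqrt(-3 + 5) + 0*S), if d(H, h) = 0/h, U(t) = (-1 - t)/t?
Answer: sqrt(2) ≈ 1.4142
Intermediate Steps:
U(t) = (-1 - t)/t
S = 0 (S = 3*(5*0) = 3*0 = 0)
d(H, h) = 0
d(U(-1), -4)*140 + (sqrt(-3 + 5) + 0*S) = 0*140 + (sqrt(-3 + 5) + 0*0) = 0 + (sqrt(2) + 0) = 0 + sqrt(2) = sqrt(2)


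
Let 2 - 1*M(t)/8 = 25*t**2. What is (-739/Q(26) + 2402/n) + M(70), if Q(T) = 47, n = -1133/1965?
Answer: -52407801981/53251 ≈ -9.8417e+5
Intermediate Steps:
n = -1133/1965 (n = -1133*1/1965 = -1133/1965 ≈ -0.57659)
M(t) = 16 - 200*t**2
(-739/Q(26) + 2402/n) + M(70) = (-739/47 + 2402/(-1133/1965)) + (16 - 200*70**2) = (-739*1/47 + 2402*(-1965/1133)) + (16 - 200*4900) = (-739/47 - 4719930/1133) + (16 - 980000) = -222673997/53251 - 979984 = -52407801981/53251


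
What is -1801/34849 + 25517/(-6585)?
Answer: -901101518/229480665 ≈ -3.9267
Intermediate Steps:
-1801/34849 + 25517/(-6585) = -1801*1/34849 + 25517*(-1/6585) = -1801/34849 - 25517/6585 = -901101518/229480665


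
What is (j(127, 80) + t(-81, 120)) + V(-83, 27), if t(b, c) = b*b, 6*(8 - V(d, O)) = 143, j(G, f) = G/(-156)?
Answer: 1020919/156 ≈ 6544.4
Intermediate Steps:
j(G, f) = -G/156 (j(G, f) = G*(-1/156) = -G/156)
V(d, O) = -95/6 (V(d, O) = 8 - ⅙*143 = 8 - 143/6 = -95/6)
t(b, c) = b²
(j(127, 80) + t(-81, 120)) + V(-83, 27) = (-1/156*127 + (-81)²) - 95/6 = (-127/156 + 6561) - 95/6 = 1023389/156 - 95/6 = 1020919/156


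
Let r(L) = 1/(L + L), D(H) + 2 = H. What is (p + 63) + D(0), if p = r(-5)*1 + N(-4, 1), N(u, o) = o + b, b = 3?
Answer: 649/10 ≈ 64.900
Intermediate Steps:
D(H) = -2 + H
N(u, o) = 3 + o (N(u, o) = o + 3 = 3 + o)
r(L) = 1/(2*L)
p = 39/10 (p = ((1/2)/(-5))*1 + (3 + 1) = ((1/2)*(-1/5))*1 + 4 = -1/10*1 + 4 = -1/10 + 4 = 39/10 ≈ 3.9000)
(p + 63) + D(0) = (39/10 + 63) + (-2 + 0) = 669/10 - 2 = 649/10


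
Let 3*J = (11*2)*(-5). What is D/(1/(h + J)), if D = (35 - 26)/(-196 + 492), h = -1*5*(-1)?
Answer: -285/296 ≈ -0.96284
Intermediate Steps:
J = -110/3 (J = ((11*2)*(-5))/3 = (22*(-5))/3 = (⅓)*(-110) = -110/3 ≈ -36.667)
h = 5 (h = -5*(-1) = 5)
D = 9/296 ≈ 0.030405
D/(1/(h + J)) = 9/(296*(1/(5 - 110/3))) = 9/(296*(1/(-95/3))) = 9/(296*(-3/95)) = (9/296)*(-95/3) = -285/296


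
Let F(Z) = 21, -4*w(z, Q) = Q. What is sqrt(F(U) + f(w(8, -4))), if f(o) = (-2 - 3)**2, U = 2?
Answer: sqrt(46) ≈ 6.7823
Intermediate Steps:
w(z, Q) = -Q/4
f(o) = 25 (f(o) = (-5)**2 = 25)
sqrt(F(U) + f(w(8, -4))) = sqrt(21 + 25) = sqrt(46)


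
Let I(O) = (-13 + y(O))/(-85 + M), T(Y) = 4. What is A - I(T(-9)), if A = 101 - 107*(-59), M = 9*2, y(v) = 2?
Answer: 429727/67 ≈ 6413.8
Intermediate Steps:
M = 18
I(O) = 11/67 (I(O) = (-13 + 2)/(-85 + 18) = -11/(-67) = -11*(-1/67) = 11/67)
A = 6414 (A = 101 + 6313 = 6414)
A - I(T(-9)) = 6414 - 1*11/67 = 6414 - 11/67 = 429727/67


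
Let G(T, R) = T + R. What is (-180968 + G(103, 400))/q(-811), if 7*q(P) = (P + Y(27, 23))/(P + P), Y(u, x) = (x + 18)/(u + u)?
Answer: -110645978940/43753 ≈ -2.5289e+6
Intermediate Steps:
G(T, R) = R + T
Y(u, x) = (18 + x)/(2*u) (Y(u, x) = (18 + x)/((2*u)) = (18 + x)*(1/(2*u)) = (18 + x)/(2*u))
q(P) = (41/54 + P)/(14*P) (q(P) = ((P + (½)*(18 + 23)/27)/(P + P))/7 = ((P + (½)*(1/27)*41)/((2*P)))/7 = ((P + 41/54)*(1/(2*P)))/7 = ((41/54 + P)*(1/(2*P)))/7 = ((41/54 + P)/(2*P))/7 = (41/54 + P)/(14*P))
(-180968 + G(103, 400))/q(-811) = (-180968 + (400 + 103))/(((1/756)*(41 + 54*(-811))/(-811))) = (-180968 + 503)/(((1/756)*(-1/811)*(41 - 43794))) = -180465/((1/756)*(-1/811)*(-43753)) = -180465/43753/613116 = -180465*613116/43753 = -110645978940/43753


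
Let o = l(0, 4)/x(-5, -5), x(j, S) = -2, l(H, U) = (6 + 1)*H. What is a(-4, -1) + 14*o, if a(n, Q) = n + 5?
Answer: 1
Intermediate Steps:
a(n, Q) = 5 + n
l(H, U) = 7*H
o = 0 (o = (7*0)/(-2) = 0*(-½) = 0)
a(-4, -1) + 14*o = (5 - 4) + 14*0 = 1 + 0 = 1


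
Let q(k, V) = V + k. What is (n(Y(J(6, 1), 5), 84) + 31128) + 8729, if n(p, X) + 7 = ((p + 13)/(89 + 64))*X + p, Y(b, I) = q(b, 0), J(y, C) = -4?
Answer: 677466/17 ≈ 39851.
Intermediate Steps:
Y(b, I) = b (Y(b, I) = 0 + b = b)
n(p, X) = -7 + p + X*(13/153 + p/153) (n(p, X) = -7 + (((p + 13)/(89 + 64))*X + p) = -7 + (((13 + p)/153)*X + p) = -7 + (((13 + p)*(1/153))*X + p) = -7 + ((13/153 + p/153)*X + p) = -7 + (X*(13/153 + p/153) + p) = -7 + (p + X*(13/153 + p/153)) = -7 + p + X*(13/153 + p/153))
(n(Y(J(6, 1), 5), 84) + 31128) + 8729 = ((-7 - 4 + (13/153)*84 + (1/153)*84*(-4)) + 31128) + 8729 = ((-7 - 4 + 364/51 - 112/51) + 31128) + 8729 = (-103/17 + 31128) + 8729 = 529073/17 + 8729 = 677466/17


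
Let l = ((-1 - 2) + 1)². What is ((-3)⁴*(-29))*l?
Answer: -9396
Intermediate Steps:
l = 4 (l = (-3 + 1)² = (-2)² = 4)
((-3)⁴*(-29))*l = ((-3)⁴*(-29))*4 = (81*(-29))*4 = -2349*4 = -9396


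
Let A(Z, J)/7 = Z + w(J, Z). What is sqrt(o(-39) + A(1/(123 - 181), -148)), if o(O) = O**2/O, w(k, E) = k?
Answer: I*sqrt(3616706)/58 ≈ 32.789*I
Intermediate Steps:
o(O) = O
A(Z, J) = 7*J + 7*Z (A(Z, J) = 7*(Z + J) = 7*(J + Z) = 7*J + 7*Z)
sqrt(o(-39) + A(1/(123 - 181), -148)) = sqrt(-39 + (7*(-148) + 7/(123 - 181))) = sqrt(-39 + (-1036 + 7/(-58))) = sqrt(-39 + (-1036 + 7*(-1/58))) = sqrt(-39 + (-1036 - 7/58)) = sqrt(-39 - 60095/58) = sqrt(-62357/58) = I*sqrt(3616706)/58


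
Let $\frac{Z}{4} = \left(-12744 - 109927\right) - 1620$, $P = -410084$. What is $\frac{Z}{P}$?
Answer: $\frac{124291}{102521} \approx 1.2123$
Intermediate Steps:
$Z = -497164$ ($Z = 4 \left(\left(-12744 - 109927\right) - 1620\right) = 4 \left(-122671 - 1620\right) = 4 \left(-124291\right) = -497164$)
$\frac{Z}{P} = - \frac{497164}{-410084} = \left(-497164\right) \left(- \frac{1}{410084}\right) = \frac{124291}{102521}$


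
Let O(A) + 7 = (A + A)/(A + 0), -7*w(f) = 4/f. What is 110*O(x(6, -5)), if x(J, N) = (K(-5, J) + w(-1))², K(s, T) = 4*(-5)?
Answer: -550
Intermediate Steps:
w(f) = -4/(7*f)
K(s, T) = -20
x(J, N) = 18496/49 (x(J, N) = (-20 - 4/7/(-1))² = (-20 - 4/7*(-1))² = (-20 + 4/7)² = (-136/7)² = 18496/49)
O(A) = -5 (O(A) = -7 + (A + A)/(A + 0) = -7 + (2*A)/A = -7 + 2 = -5)
110*O(x(6, -5)) = 110*(-5) = -550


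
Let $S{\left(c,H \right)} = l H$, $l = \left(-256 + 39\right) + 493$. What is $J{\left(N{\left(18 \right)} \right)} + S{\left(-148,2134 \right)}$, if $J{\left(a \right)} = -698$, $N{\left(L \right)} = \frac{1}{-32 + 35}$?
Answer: $588286$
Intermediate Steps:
$l = 276$ ($l = -217 + 493 = 276$)
$N{\left(L \right)} = \frac{1}{3}$
$S{\left(c,H \right)} = 276 H$
$J{\left(N{\left(18 \right)} \right)} + S{\left(-148,2134 \right)} = -698 + 276 \cdot 2134 = -698 + 588984 = 588286$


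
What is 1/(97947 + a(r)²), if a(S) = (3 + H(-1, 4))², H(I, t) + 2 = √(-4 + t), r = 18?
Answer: 1/97948 ≈ 1.0209e-5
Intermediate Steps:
H(I, t) = -2 + √(-4 + t)
a(S) = 1 (a(S) = (3 + (-2 + √(-4 + 4)))² = (3 + (-2 + √0))² = (3 + (-2 + 0))² = (3 - 2)² = 1² = 1)
1/(97947 + a(r)²) = 1/(97947 + 1²) = 1/(97947 + 1) = 1/97948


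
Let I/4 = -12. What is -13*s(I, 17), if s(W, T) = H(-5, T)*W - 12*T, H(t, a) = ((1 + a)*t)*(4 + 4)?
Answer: -446628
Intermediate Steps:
I = -48 (I = 4*(-12) = -48)
H(t, a) = 8*t*(1 + a) (H(t, a) = (t*(1 + a))*8 = 8*t*(1 + a))
s(W, T) = -12*T + W*(-40 - 40*T) (s(W, T) = (8*(-5)*(1 + T))*W - 12*T = (-40 - 40*T)*W - 12*T = W*(-40 - 40*T) - 12*T = -12*T + W*(-40 - 40*T))
-13*s(I, 17) = -13*(-12*17 - 40*(-48)*(1 + 17)) = -13*(-204 - 40*(-48)*18) = -13*(-204 + 34560) = -13*34356 = -446628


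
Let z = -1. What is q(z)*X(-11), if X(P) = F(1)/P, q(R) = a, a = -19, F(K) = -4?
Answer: -76/11 ≈ -6.9091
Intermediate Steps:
q(R) = -19
X(P) = -4/P
q(z)*X(-11) = -(-76)/(-11) = -(-76)*(-1)/11 = -19*4/11 = -76/11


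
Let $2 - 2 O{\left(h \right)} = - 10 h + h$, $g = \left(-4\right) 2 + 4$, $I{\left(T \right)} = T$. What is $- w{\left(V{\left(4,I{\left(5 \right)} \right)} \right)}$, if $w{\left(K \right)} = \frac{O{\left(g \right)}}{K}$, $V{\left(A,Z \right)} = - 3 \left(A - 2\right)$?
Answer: $- \frac{17}{6} \approx -2.8333$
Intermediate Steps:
$V{\left(A,Z \right)} = 6 - 3 A$ ($V{\left(A,Z \right)} = - 3 \left(-2 + A\right) = 6 - 3 A$)
$g = -4$ ($g = -8 + 4 = -4$)
$O{\left(h \right)} = 1 + \frac{9 h}{2}$ ($O{\left(h \right)} = 1 - \frac{- 10 h + h}{2} = 1 - \frac{\left(-9\right) h}{2} = 1 + \frac{9 h}{2}$)
$w{\left(K \right)} = - \frac{17}{K}$ ($w{\left(K \right)} = \frac{1 + \frac{9}{2} \left(-4\right)}{K} = \frac{1 - 18}{K} = - \frac{17}{K}$)
$- w{\left(V{\left(4,I{\left(5 \right)} \right)} \right)} = - \frac{-17}{6 - 12} = - \frac{-17}{-6} = - \frac{\left(-17\right) \left(-1\right)}{6} = \left(-1\right) \frac{17}{6} = - \frac{17}{6}$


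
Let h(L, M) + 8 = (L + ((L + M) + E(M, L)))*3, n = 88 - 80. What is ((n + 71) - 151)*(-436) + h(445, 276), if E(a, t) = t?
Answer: 36217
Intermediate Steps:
n = 8
h(L, M) = -8 + 3*M + 9*L (h(L, M) = -8 + (L + ((L + M) + L))*3 = -8 + (L + (M + 2*L))*3 = -8 + (M + 3*L)*3 = -8 + (3*M + 9*L) = -8 + 3*M + 9*L)
((n + 71) - 151)*(-436) + h(445, 276) = ((8 + 71) - 151)*(-436) + (-8 + 3*276 + 9*445) = (79 - 151)*(-436) + (-8 + 828 + 4005) = -72*(-436) + 4825 = 31392 + 4825 = 36217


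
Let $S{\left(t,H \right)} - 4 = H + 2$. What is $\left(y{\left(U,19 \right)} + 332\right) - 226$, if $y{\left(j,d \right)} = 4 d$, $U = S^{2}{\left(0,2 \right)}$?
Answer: $182$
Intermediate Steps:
$S{\left(t,H \right)} = 6 + H$ ($S{\left(t,H \right)} = 4 + \left(H + 2\right) = 4 + \left(2 + H\right) = 6 + H$)
$U = 64$ ($U = \left(6 + 2\right)^{2} = 8^{2} = 64$)
$\left(y{\left(U,19 \right)} + 332\right) - 226 = \left(4 \cdot 19 + 332\right) - 226 = \left(76 + 332\right) - 226 = 408 - 226 = 182$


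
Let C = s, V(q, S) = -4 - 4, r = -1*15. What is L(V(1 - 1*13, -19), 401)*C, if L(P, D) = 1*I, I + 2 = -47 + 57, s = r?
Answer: -120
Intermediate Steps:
r = -15
V(q, S) = -8
s = -15
I = 8 (I = -2 + (-47 + 57) = -2 + 10 = 8)
C = -15
L(P, D) = 8 (L(P, D) = 1*8 = 8)
L(V(1 - 1*13, -19), 401)*C = 8*(-15) = -120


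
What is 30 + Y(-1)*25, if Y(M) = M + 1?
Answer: 30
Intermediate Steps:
Y(M) = 1 + M
30 + Y(-1)*25 = 30 + (1 - 1)*25 = 30 + 0*25 = 30 + 0 = 30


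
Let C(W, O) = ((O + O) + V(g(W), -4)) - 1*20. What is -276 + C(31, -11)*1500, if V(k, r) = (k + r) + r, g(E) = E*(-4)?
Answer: -261276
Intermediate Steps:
g(E) = -4*E
V(k, r) = k + 2*r
C(W, O) = -28 - 4*W + 2*O (C(W, O) = ((O + O) + (-4*W + 2*(-4))) - 1*20 = (2*O + (-4*W - 8)) - 20 = (2*O + (-8 - 4*W)) - 20 = (-8 - 4*W + 2*O) - 20 = -28 - 4*W + 2*O)
-276 + C(31, -11)*1500 = -276 + (-28 - 4*31 + 2*(-11))*1500 = -276 + (-28 - 124 - 22)*1500 = -276 - 174*1500 = -276 - 261000 = -261276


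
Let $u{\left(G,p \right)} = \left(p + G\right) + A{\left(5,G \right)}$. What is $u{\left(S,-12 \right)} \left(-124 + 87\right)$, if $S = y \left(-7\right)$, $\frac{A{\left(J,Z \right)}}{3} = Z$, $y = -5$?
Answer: $-4736$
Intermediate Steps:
$A{\left(J,Z \right)} = 3 Z$
$S = 35$ ($S = \left(-5\right) \left(-7\right) = 35$)
$u{\left(G,p \right)} = p + 4 G$ ($u{\left(G,p \right)} = \left(p + G\right) + 3 G = \left(G + p\right) + 3 G = p + 4 G$)
$u{\left(S,-12 \right)} \left(-124 + 87\right) = \left(-12 + 4 \cdot 35\right) \left(-124 + 87\right) = \left(-12 + 140\right) \left(-37\right) = 128 \left(-37\right) = -4736$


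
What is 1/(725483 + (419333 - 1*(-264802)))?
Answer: 1/1409618 ≈ 7.0941e-7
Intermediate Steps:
1/(725483 + (419333 - 1*(-264802))) = 1/(725483 + (419333 + 264802)) = 1/(725483 + 684135) = 1/1409618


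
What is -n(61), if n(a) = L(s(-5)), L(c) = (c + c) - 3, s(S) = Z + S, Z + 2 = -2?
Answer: 21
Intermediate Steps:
Z = -4 (Z = -2 - 2 = -4)
s(S) = -4 + S
L(c) = -3 + 2*c (L(c) = 2*c - 3 = -3 + 2*c)
n(a) = -21 (n(a) = -3 + 2*(-4 - 5) = -3 + 2*(-9) = -3 - 18 = -21)
-n(61) = -1*(-21) = 21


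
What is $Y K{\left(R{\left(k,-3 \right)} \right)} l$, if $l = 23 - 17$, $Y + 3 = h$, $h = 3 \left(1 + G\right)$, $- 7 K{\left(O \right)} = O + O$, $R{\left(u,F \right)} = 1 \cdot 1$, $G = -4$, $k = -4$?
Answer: $\frac{144}{7} \approx 20.571$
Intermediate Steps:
$R{\left(u,F \right)} = 1$
$K{\left(O \right)} = - \frac{2 O}{7}$ ($K{\left(O \right)} = - \frac{O + O}{7} = - \frac{2 O}{7}$)
$h = -9$ ($h = 3 \left(1 - 4\right) = 3 \left(-3\right) = -9$)
$Y = -12$ ($Y = -3 - 9 = -12$)
$l = 6$
$Y K{\left(R{\left(k,-3 \right)} \right)} l = - 12 \left(\left(- \frac{2}{7}\right) 1\right) 6 = \left(-12\right) \left(- \frac{2}{7}\right) 6 = \frac{24}{7} \cdot 6 = \frac{144}{7}$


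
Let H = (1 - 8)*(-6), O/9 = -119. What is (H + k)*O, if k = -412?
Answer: 396270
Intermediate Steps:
O = -1071 (O = 9*(-119) = -1071)
H = 42 (H = -7*(-6) = 42)
(H + k)*O = (42 - 412)*(-1071) = -370*(-1071) = 396270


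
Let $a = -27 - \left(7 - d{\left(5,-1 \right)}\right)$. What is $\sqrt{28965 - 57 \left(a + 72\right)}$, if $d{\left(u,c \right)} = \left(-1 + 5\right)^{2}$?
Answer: $\sqrt{25887} \approx 160.89$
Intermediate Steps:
$d{\left(u,c \right)} = 16$ ($d{\left(u,c \right)} = 4^{2} = 16$)
$a = -18$ ($a = -27 - \left(7 - 16\right) = -27 - -9 = -27 + 9 = -18$)
$\sqrt{28965 - 57 \left(a + 72\right)} = \sqrt{28965 - 57 \left(-18 + 72\right)} = \sqrt{28965 - 3078} = \sqrt{25887}$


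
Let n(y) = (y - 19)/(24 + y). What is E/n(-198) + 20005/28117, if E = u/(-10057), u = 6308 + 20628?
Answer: -406093379/282772669 ≈ -1.4361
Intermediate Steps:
u = 26936
n(y) = (-19 + y)/(24 + y)
E = -26936/10057 (E = 26936/(-10057) = 26936*(-1/10057) = -26936/10057 ≈ -2.6783)
E/n(-198) + 20005/28117 = -26936*(24 - 198)/(-19 - 198)/10057 + 20005/28117 = -26936/(10057*(-217/(-174))) + 20005*(1/28117) = -26936/(10057*((-1/174*(-217)))) + 20005/28117 = -26936/(10057*217/174) + 20005/28117 = -26936/10057*174/217 + 20005/28117 = -669552/311767 + 20005/28117 = -406093379/282772669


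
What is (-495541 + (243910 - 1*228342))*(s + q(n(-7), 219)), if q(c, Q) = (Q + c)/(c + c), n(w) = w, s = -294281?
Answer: 988779418029/7 ≈ 1.4125e+11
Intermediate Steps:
q(c, Q) = (Q + c)/(2*c) (q(c, Q) = (Q + c)/((2*c)) = (Q + c)*(1/(2*c)) = (Q + c)/(2*c))
(-495541 + (243910 - 1*228342))*(s + q(n(-7), 219)) = (-495541 + (243910 - 1*228342))*(-294281 + (½)*(219 - 7)/(-7)) = (-495541 + (243910 - 228342))*(-294281 + (½)*(-⅐)*212) = (-495541 + 15568)*(-294281 - 106/7) = -479973*(-2060073/7) = 988779418029/7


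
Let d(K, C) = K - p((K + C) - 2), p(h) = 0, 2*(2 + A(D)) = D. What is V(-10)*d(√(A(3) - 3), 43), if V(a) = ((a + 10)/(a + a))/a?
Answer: 0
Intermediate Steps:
A(D) = -2 + D/2
V(a) = (10 + a)/(2*a²) (V(a) = ((10 + a)/((2*a)))/a = ((10 + a)*(1/(2*a)))/a = ((10 + a)/(2*a))/a = (10 + a)/(2*a²))
d(K, C) = K (d(K, C) = K - 1*0 = K + 0 = K)
V(-10)*d(√(A(3) - 3), 43) = ((½)*(10 - 10)/(-10)²)*√((-2 + (½)*3) - 3) = ((½)*(1/100)*0)*√((-2 + 3/2) - 3) = 0*√(-½ - 3) = 0*√(-7/2) = 0*(I*√14/2) = 0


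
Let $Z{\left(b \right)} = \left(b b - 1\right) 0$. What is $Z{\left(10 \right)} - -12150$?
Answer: $12150$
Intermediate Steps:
$Z{\left(b \right)} = 0$ ($Z{\left(b \right)} = \left(b^{2} - 1\right) 0 = \left(-1 + b^{2}\right) 0 = 0$)
$Z{\left(10 \right)} - -12150 = 0 - -12150 = 0 + 12150 = 12150$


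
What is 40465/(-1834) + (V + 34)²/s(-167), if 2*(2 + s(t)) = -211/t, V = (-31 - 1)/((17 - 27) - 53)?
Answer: -424072210543/475224246 ≈ -892.36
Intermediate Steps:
V = 32/63 (V = -32/(-10 - 53) = -32/(-63) = -32*(-1/63) = 32/63 ≈ 0.50794)
s(t) = -2 - 211/(2*t) (s(t) = -2 + (-211/t)/2 = -2 - 211/(2*t))
40465/(-1834) + (V + 34)²/s(-167) = 40465/(-1834) + (32/63 + 34)²/(-2 - 211/2/(-167)) = 40465*(-1/1834) + (2174/63)²/(-2 - 211/2*(-1/167)) = -40465/1834 + 4726276/(3969*(-2 + 211/334)) = -40465/1834 + 4726276/(3969*(-457/334)) = -40465/1834 + (4726276/3969)*(-334/457) = -40465/1834 - 1578576184/1813833 = -424072210543/475224246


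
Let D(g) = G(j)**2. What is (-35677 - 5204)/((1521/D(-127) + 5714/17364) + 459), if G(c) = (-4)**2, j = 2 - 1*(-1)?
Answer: -45430891776/517053221 ≈ -87.865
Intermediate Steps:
j = 3 (j = 2 + 1 = 3)
G(c) = 16
D(g) = 256 (D(g) = 16**2 = 256)
(-35677 - 5204)/((1521/D(-127) + 5714/17364) + 459) = (-35677 - 5204)/((1521/256 + 5714/17364) + 459) = -40881/((1521*(1/256) + 5714*(1/17364)) + 459) = -40881/((1521/256 + 2857/8682) + 459) = -40881/(6968357/1111296 + 459) = -40881/517053221/1111296 = -40881*1111296/517053221 = -45430891776/517053221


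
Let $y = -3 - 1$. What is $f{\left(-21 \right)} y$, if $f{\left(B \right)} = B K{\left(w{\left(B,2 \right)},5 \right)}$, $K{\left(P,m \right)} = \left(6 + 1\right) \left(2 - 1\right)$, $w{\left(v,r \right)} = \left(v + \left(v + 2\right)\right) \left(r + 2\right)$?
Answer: $588$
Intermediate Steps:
$w{\left(v,r \right)} = \left(2 + r\right) \left(2 + 2 v\right)$ ($w{\left(v,r \right)} = \left(v + \left(2 + v\right)\right) \left(2 + r\right) = \left(2 + 2 v\right) \left(2 + r\right) = \left(2 + r\right) \left(2 + 2 v\right)$)
$K{\left(P,m \right)} = 7$ ($K{\left(P,m \right)} = 7 \cdot 1 = 7$)
$f{\left(B \right)} = 7 B$ ($f{\left(B \right)} = B 7 = 7 B$)
$y = -4$ ($y = -3 - 1 = -4$)
$f{\left(-21 \right)} y = 7 \left(-21\right) \left(-4\right) = \left(-147\right) \left(-4\right) = 588$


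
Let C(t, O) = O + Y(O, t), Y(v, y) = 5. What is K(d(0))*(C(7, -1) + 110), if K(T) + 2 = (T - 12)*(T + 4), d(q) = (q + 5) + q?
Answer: -7410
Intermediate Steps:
C(t, O) = 5 + O (C(t, O) = O + 5 = 5 + O)
d(q) = 5 + 2*q (d(q) = (5 + q) + q = 5 + 2*q)
K(T) = -2 + (-12 + T)*(4 + T) (K(T) = -2 + (T - 12)*(T + 4) = -2 + (-12 + T)*(4 + T))
K(d(0))*(C(7, -1) + 110) = (-50 + (5 + 2*0)**2 - 8*(5 + 2*0))*((5 - 1) + 110) = (-50 + (5 + 0)**2 - 8*(5 + 0))*(4 + 110) = (-50 + 5**2 - 8*5)*114 = (-50 + 25 - 40)*114 = -65*114 = -7410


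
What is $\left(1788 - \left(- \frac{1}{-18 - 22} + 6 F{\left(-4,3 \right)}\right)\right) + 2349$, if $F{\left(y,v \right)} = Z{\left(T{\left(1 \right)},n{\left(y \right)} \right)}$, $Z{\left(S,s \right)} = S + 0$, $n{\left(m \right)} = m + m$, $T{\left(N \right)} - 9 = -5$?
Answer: $\frac{164519}{40} \approx 4113.0$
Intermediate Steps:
$T{\left(N \right)} = 4$ ($T{\left(N \right)} = 9 - 5 = 4$)
$n{\left(m \right)} = 2 m$
$Z{\left(S,s \right)} = S$
$F{\left(y,v \right)} = 4$
$\left(1788 - \left(- \frac{1}{-18 - 22} + 6 F{\left(-4,3 \right)}\right)\right) + 2349 = \left(1788 + \left(\left(-6\right) 4 + \frac{1}{-18 - 22}\right)\right) + 2349 = \left(1788 - \left(24 - \frac{1}{-40}\right)\right) + 2349 = \left(1788 - \frac{961}{40}\right) + 2349 = \frac{70559}{40} + 2349 = \frac{164519}{40}$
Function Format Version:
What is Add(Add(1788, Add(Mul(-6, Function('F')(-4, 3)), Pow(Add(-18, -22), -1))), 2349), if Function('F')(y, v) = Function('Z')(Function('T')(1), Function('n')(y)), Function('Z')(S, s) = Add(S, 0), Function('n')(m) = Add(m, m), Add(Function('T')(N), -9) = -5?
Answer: Rational(164519, 40) ≈ 4113.0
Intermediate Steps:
Function('T')(N) = 4 (Function('T')(N) = Add(9, -5) = 4)
Function('n')(m) = Mul(2, m)
Function('Z')(S, s) = S
Function('F')(y, v) = 4
Add(Add(1788, Add(Mul(-6, Function('F')(-4, 3)), Pow(Add(-18, -22), -1))), 2349) = Add(Add(1788, Add(Mul(-6, 4), Pow(Add(-18, -22), -1))), 2349) = Add(Add(1788, Add(-24, Pow(-40, -1))), 2349) = Add(Add(1788, Add(-24, Rational(-1, 40))), 2349) = Add(Add(1788, Rational(-961, 40)), 2349) = Add(Rational(70559, 40), 2349) = Rational(164519, 40)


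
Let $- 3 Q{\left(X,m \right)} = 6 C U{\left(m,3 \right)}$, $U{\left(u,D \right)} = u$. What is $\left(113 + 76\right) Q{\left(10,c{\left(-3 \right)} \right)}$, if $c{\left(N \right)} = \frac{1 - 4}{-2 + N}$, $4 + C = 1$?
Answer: $\frac{3402}{5} \approx 680.4$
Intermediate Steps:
$C = -3$ ($C = -4 + 1 = -3$)
$c{\left(N \right)} = - \frac{3}{-2 + N}$
$Q{\left(X,m \right)} = 6 m$ ($Q{\left(X,m \right)} = - \frac{6 \left(-3\right) m}{3} = - \frac{\left(-18\right) m}{3} = 6 m$)
$\left(113 + 76\right) Q{\left(10,c{\left(-3 \right)} \right)} = \left(113 + 76\right) 6 \left(- \frac{3}{-2 - 3}\right) = 189 \cdot 6 \left(- \frac{3}{-5}\right) = 189 \cdot 6 \left(\left(-3\right) \left(- \frac{1}{5}\right)\right) = 189 \cdot 6 \cdot \frac{3}{5} = 189 \cdot \frac{18}{5} = \frac{3402}{5}$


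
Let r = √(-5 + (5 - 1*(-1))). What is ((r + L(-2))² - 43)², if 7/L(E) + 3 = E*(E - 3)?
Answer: 1521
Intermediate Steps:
L(E) = 7/(-3 + E*(-3 + E)) (L(E) = 7/(-3 + E*(E - 3)) = 7/(-3 + E*(-3 + E)))
r = 1 (r = √(-5 + (5 + 1)) = √(-5 + 6) = √1 = 1)
((r + L(-2))² - 43)² = ((1 + 7/(-3 + (-2)² - 3*(-2)))² - 43)² = ((1 + 7/(-3 + 4 + 6))² - 43)² = ((1 + 7/7)² - 43)² = ((1 + 7*(⅐))² - 43)² = ((1 + 1)² - 43)² = (2² - 43)² = (4 - 43)² = (-39)² = 1521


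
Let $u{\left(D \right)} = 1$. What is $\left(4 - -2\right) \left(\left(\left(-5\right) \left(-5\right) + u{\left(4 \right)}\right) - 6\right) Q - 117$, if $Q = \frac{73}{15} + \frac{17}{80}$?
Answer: $\frac{985}{2} \approx 492.5$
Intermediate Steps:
$Q = \frac{1219}{240}$ ($Q = 73 \cdot \frac{1}{15} + 17 \cdot \frac{1}{80} = \frac{73}{15} + \frac{17}{80} = \frac{1219}{240} \approx 5.0792$)
$\left(4 - -2\right) \left(\left(\left(-5\right) \left(-5\right) + u{\left(4 \right)}\right) - 6\right) Q - 117 = \left(4 - -2\right) \left(\left(\left(-5\right) \left(-5\right) + 1\right) - 6\right) \frac{1219}{240} - 117 = \left(4 + 2\right) \left(\left(25 + 1\right) - 6\right) \frac{1219}{240} - 117 = 6 \left(26 - 6\right) \frac{1219}{240} - 117 = 6 \cdot 20 \cdot \frac{1219}{240} - 117 = 120 \cdot \frac{1219}{240} - 117 = \frac{1219}{2} - 117 = \frac{985}{2}$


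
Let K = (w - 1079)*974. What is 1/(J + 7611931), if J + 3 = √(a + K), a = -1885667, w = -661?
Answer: 7611928/57941451457611 - I*√3580427/57941451457611 ≈ 1.3137e-7 - 3.2657e-11*I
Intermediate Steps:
K = -1694760 (K = (-661 - 1079)*974 = -1740*974 = -1694760)
J = -3 + I*√3580427 (J = -3 + √(-1885667 - 1694760) = -3 + √(-3580427) = -3 + I*√3580427 ≈ -3.0 + 1892.2*I)
1/(J + 7611931) = 1/((-3 + I*√3580427) + 7611931) = 1/(7611928 + I*√3580427)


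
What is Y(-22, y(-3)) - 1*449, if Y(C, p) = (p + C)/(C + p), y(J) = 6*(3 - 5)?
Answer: -448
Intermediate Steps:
y(J) = -12 (y(J) = 6*(-2) = -12)
Y(C, p) = 1 (Y(C, p) = (C + p)/(C + p) = 1)
Y(-22, y(-3)) - 1*449 = 1 - 1*449 = 1 - 449 = -448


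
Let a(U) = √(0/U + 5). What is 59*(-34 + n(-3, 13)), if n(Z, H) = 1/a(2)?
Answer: -2006 + 59*√5/5 ≈ -1979.6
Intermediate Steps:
a(U) = √5 (a(U) = √(0 + 5) = √5)
n(Z, H) = √5/5 (n(Z, H) = 1/(√5) = √5/5)
59*(-34 + n(-3, 13)) = 59*(-34 + √5/5) = -2006 + 59*√5/5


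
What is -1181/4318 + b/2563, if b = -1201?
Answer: -8212821/11067034 ≈ -0.74210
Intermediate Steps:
-1181/4318 + b/2563 = -1181/4318 - 1201/2563 = -8212821/11067034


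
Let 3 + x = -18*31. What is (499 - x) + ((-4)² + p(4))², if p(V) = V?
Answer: 1460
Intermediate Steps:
x = -561 (x = -3 - 18*31 = -3 - 558 = -561)
(499 - x) + ((-4)² + p(4))² = (499 - 1*(-561)) + ((-4)² + 4)² = (499 + 561) + (16 + 4)² = 1060 + 20² = 1060 + 400 = 1460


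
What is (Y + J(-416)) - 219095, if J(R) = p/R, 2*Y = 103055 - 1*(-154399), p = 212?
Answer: -9398325/104 ≈ -90369.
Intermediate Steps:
Y = 128727 (Y = (103055 - 1*(-154399))/2 = (103055 + 154399)/2 = (1/2)*257454 = 128727)
J(R) = 212/R
(Y + J(-416)) - 219095 = (128727 + 212/(-416)) - 219095 = (128727 + 212*(-1/416)) - 219095 = (128727 - 53/104) - 219095 = 13387555/104 - 219095 = -9398325/104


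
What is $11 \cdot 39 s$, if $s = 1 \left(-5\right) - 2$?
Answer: $-3003$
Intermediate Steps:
$s = -7$ ($s = -5 - 2 = -7$)
$11 \cdot 39 s = 11 \cdot 39 \left(-7\right) = 429 \left(-7\right) = -3003$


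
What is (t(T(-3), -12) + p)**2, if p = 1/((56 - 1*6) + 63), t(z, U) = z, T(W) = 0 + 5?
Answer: 320356/12769 ≈ 25.089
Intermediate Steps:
T(W) = 5
p = 1/113 (p = 1/((56 - 6) + 63) = 1/(50 + 63) = 1/113 ≈ 0.0088496)
(t(T(-3), -12) + p)**2 = (5 + 1/113)**2 = (566/113)**2 = 320356/12769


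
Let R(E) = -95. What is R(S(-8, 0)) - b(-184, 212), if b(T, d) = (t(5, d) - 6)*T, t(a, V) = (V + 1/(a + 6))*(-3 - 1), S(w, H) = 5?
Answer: -1730277/11 ≈ -1.5730e+5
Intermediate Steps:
t(a, V) = -4*V - 4/(6 + a) (t(a, V) = (V + 1/(6 + a))*(-4) = -4*V - 4/(6 + a))
b(T, d) = T*(-70/11 - 4*d) (b(T, d) = (4*(-1 - 6*d - 1*d*5)/(6 + 5) - 6)*T = (4*(-1 - 6*d - 5*d)/11 - 6)*T = (4*(1/11)*(-1 - 11*d) - 6)*T = ((-4/11 - 4*d) - 6)*T = (-70/11 - 4*d)*T = T*(-70/11 - 4*d))
R(S(-8, 0)) - b(-184, 212) = -95 - (-2)*(-184)*(35 + 22*212)/11 = -95 - (-2)*(-184)*(35 + 4664)/11 = -95 - (-2)*(-184)*4699/11 = -95 - 1*1729232/11 = -95 - 1729232/11 = -1730277/11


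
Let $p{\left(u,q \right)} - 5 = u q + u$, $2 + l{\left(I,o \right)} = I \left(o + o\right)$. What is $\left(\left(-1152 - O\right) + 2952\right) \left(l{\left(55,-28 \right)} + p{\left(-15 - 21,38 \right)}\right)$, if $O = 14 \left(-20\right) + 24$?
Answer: $-9212936$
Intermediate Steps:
$l{\left(I,o \right)} = -2 + 2 I o$ ($l{\left(I,o \right)} = -2 + I \left(o + o\right) = -2 + I 2 o = -2 + 2 I o$)
$p{\left(u,q \right)} = 5 + u + q u$ ($p{\left(u,q \right)} = 5 + \left(u q + u\right) = 5 + \left(q u + u\right) = 5 + \left(u + q u\right) = 5 + u + q u$)
$O = -256$ ($O = -280 + 24 = -256$)
$\left(\left(-1152 - O\right) + 2952\right) \left(l{\left(55,-28 \right)} + p{\left(-15 - 21,38 \right)}\right) = \left(\left(-1152 - -256\right) + 2952\right) \left(\left(-2 + 2 \cdot 55 \left(-28\right)\right) + \left(5 - 36 + 38 \left(-15 - 21\right)\right)\right) = \left(\left(-1152 + 256\right) + 2952\right) \left(\left(-2 - 3080\right) + \left(5 - 36 + 38 \left(-15 - 21\right)\right)\right) = \left(-896 + 2952\right) \left(-3082 + \left(5 - 36 + 38 \left(-36\right)\right)\right) = 2056 \left(-3082 - 1399\right) = 2056 \left(-4481\right) = -9212936$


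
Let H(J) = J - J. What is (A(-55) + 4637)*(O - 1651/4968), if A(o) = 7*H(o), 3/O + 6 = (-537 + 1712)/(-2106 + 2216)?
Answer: 731880895/511704 ≈ 1430.3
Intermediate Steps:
O = 66/103 (O = 3/(-6 + (-537 + 1712)/(-2106 + 2216)) = 3/(-6 + 1175/110) = 3/(-6 + 1175*(1/110)) = 3/(-6 + 235/22) = 3/(103/22) = 3*(22/103) = 66/103 ≈ 0.64078)
H(J) = 0
A(o) = 0 (A(o) = 7*0 = 0)
(A(-55) + 4637)*(O - 1651/4968) = (0 + 4637)*(66/103 - 1651/4968) = 4637*(66/103 - 1651*1/4968) = 4637*(66/103 - 1651/4968) = 4637*(157835/511704) = 731880895/511704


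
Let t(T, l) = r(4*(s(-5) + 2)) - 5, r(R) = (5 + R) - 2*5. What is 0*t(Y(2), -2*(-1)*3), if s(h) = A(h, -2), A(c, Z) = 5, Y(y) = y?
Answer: 0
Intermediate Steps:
s(h) = 5
r(R) = -5 + R (r(R) = (5 + R) - 10 = -5 + R)
t(T, l) = 18 (t(T, l) = (-5 + 4*(5 + 2)) - 5 = (-5 + 4*7) - 5 = (-5 + 28) - 5 = 23 - 5 = 18)
0*t(Y(2), -2*(-1)*3) = 0*18 = 0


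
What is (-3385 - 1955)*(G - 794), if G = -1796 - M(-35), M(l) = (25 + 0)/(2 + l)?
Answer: 152092100/11 ≈ 1.3827e+7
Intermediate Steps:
M(l) = 25/(2 + l)
G = -59243/33 (G = -1796 - 25/(2 - 35) = -1796 - 25/(-33) = -1796 - 25*(-1)/33 = -1796 - 1*(-25/33) = -1796 + 25/33 = -59243/33 ≈ -1795.2)
(-3385 - 1955)*(G - 794) = (-3385 - 1955)*(-59243/33 - 794) = -5340*(-85445/33) = 152092100/11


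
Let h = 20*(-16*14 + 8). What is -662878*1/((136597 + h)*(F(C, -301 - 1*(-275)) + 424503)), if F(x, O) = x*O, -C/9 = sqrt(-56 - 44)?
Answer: -31265966626/2648601075100077 + 172348280*I/2648601075100077 ≈ -1.1805e-5 + 6.5071e-8*I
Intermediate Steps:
C = -90*I (C = -9*sqrt(-56 - 44) = -90*I ≈ -90.0*I)
h = -4320 (h = 20*(-224 + 8) = 20*(-216) = -4320)
F(x, O) = O*x
-662878*1/((136597 + h)*(F(C, -301 - 1*(-275)) + 424503)) = -662878*1/((136597 - 4320)*((-301 - 1*(-275))*(-90*I) + 424503)) = -662878*1/(132277*((-301 + 275)*(-90*I) + 424503)) = -662878*1/(132277*(-(-2340)*I + 424503)) = -662878*1/(132277*(2340*I + 424503)) = -(31265966626/2648601075100077 - 172348280*I/2648601075100077) = -662878*(56151983331 - 309528180*I)/3153141039699115967961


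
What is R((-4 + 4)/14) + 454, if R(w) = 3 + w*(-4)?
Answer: 457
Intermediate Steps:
R(w) = 3 - 4*w
R((-4 + 4)/14) + 454 = (3 - 4*(-4 + 4)/14) + 454 = (3 - 0/14) + 454 = (3 - 4*0) + 454 = (3 + 0) + 454 = 3 + 454 = 457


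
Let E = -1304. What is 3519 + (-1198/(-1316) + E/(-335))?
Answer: 776751867/220430 ≈ 3523.8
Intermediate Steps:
3519 + (-1198/(-1316) + E/(-335)) = 3519 + (-1198/(-1316) - 1304/(-335)) = 3519 + (-1198*(-1/1316) - 1304*(-1/335)) = 3519 + (599/658 + 1304/335) = 3519 + 1058697/220430 = 776751867/220430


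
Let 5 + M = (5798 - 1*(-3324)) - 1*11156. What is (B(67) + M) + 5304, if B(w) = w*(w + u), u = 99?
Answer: 14387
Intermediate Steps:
B(w) = w*(99 + w) (B(w) = w*(w + 99) = w*(99 + w))
M = -2039 (M = -5 + ((5798 - 1*(-3324)) - 1*11156) = -5 + ((5798 + 3324) - 11156) = -5 + (9122 - 11156) = -5 - 2034 = -2039)
(B(67) + M) + 5304 = (67*(99 + 67) - 2039) + 5304 = (67*166 - 2039) + 5304 = (11122 - 2039) + 5304 = 9083 + 5304 = 14387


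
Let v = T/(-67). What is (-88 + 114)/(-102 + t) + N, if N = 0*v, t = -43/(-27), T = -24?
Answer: -702/2711 ≈ -0.25894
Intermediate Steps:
t = 43/27 (t = -43*(-1/27) = 43/27 ≈ 1.5926)
v = 24/67 (v = -24/(-67) = -24*(-1/67) = 24/67 ≈ 0.35821)
N = 0 (N = 0*(24/67) = 0)
(-88 + 114)/(-102 + t) + N = (-88 + 114)/(-102 + 43/27) + 0 = 26/(-2711/27) + 0 = 26*(-27/2711) + 0 = -702/2711 + 0 = -702/2711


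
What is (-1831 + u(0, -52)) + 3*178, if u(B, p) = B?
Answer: -1297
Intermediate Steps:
(-1831 + u(0, -52)) + 3*178 = (-1831 + 0) + 3*178 = -1831 + 534 = -1297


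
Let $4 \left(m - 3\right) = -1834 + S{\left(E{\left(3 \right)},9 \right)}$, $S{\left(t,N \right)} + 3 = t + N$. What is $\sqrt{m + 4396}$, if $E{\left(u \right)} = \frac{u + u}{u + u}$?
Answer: $\frac{\sqrt{15769}}{2} \approx 62.787$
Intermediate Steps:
$E{\left(u \right)} = 1$ ($E{\left(u \right)} = \frac{2 u}{2 u} = 2 u \frac{1}{2 u} = 1$)
$S{\left(t,N \right)} = -3 + N + t$ ($S{\left(t,N \right)} = -3 + \left(t + N\right) = -3 + \left(N + t\right) = -3 + N + t$)
$m = - \frac{1815}{4}$ ($m = 3 + \frac{-1834 + \left(-3 + 9 + 1\right)}{4} = 3 + \frac{-1834 + 7}{4} = 3 + \frac{1}{4} \left(-1827\right) = 3 - \frac{1827}{4} = - \frac{1815}{4} \approx -453.75$)
$\sqrt{m + 4396} = \sqrt{- \frac{1815}{4} + 4396} = \sqrt{\frac{15769}{4}} = \frac{\sqrt{15769}}{2}$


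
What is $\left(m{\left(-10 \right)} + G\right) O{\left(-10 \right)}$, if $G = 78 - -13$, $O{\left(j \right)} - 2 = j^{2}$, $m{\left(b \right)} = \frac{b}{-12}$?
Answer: $9367$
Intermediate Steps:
$m{\left(b \right)} = - \frac{b}{12}$ ($m{\left(b \right)} = b \left(- \frac{1}{12}\right) = - \frac{b}{12}$)
$O{\left(j \right)} = 2 + j^{2}$
$G = 91$ ($G = 78 + 13 = 91$)
$\left(m{\left(-10 \right)} + G\right) O{\left(-10 \right)} = \left(\left(- \frac{1}{12}\right) \left(-10\right) + 91\right) \left(2 + \left(-10\right)^{2}\right) = \left(\frac{5}{6} + 91\right) \left(2 + 100\right) = \frac{551}{6} \cdot 102 = 9367$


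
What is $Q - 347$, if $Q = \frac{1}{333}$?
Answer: $- \frac{115550}{333} \approx -347.0$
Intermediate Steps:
$Q = \frac{1}{333} \approx 0.003003$
$Q - 347 = \frac{1}{333} - 347 = - \frac{115550}{333}$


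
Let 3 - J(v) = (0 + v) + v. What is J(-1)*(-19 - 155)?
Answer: -870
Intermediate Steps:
J(v) = 3 - 2*v (J(v) = 3 - ((0 + v) + v) = 3 - (v + v) = 3 - 2*v)
J(-1)*(-19 - 155) = (3 - 2*(-1))*(-19 - 155) = (3 + 2)*(-174) = 5*(-174) = -870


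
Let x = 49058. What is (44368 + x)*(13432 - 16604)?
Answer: -296347272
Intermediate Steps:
(44368 + x)*(13432 - 16604) = (44368 + 49058)*(13432 - 16604) = 93426*(-3172) = -296347272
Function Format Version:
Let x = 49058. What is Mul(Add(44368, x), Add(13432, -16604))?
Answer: -296347272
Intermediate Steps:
Mul(Add(44368, x), Add(13432, -16604)) = Mul(Add(44368, 49058), Add(13432, -16604)) = Mul(93426, -3172) = -296347272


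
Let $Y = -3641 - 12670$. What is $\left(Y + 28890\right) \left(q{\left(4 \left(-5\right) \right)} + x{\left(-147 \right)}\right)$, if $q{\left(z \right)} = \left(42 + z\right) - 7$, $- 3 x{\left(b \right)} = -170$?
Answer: $901495$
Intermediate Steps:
$x{\left(b \right)} = \frac{170}{3}$ ($x{\left(b \right)} = \left(- \frac{1}{3}\right) \left(-170\right) = \frac{170}{3}$)
$q{\left(z \right)} = 35 + z$
$Y = -16311$
$\left(Y + 28890\right) \left(q{\left(4 \left(-5\right) \right)} + x{\left(-147 \right)}\right) = \left(-16311 + 28890\right) \left(\left(35 + 4 \left(-5\right)\right) + \frac{170}{3}\right) = 12579 \left(\left(35 - 20\right) + \frac{170}{3}\right) = 12579 \left(15 + \frac{170}{3}\right) = 12579 \cdot \frac{215}{3} = 901495$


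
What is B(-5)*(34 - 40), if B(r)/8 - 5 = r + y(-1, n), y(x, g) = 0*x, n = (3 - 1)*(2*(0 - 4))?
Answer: 0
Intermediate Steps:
n = -16 (n = 2*(2*(-4)) = 2*(-8) = -16)
y(x, g) = 0
B(r) = 40 + 8*r (B(r) = 40 + 8*(r + 0) = 40 + 8*r)
B(-5)*(34 - 40) = (40 + 8*(-5))*(34 - 40) = (40 - 40)*(-6) = 0*(-6) = 0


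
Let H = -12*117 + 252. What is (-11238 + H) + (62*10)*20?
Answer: 10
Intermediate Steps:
H = -1152 (H = -1404 + 252 = -1152)
(-11238 + H) + (62*10)*20 = (-11238 - 1152) + (62*10)*20 = -12390 + 620*20 = -12390 + 12400 = 10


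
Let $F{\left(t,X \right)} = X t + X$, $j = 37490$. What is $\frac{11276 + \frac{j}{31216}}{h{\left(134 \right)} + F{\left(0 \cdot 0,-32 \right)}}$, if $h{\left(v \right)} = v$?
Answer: $\frac{176014553}{1592016} \approx 110.56$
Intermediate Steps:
$F{\left(t,X \right)} = X + X t$
$\frac{11276 + \frac{j}{31216}}{h{\left(134 \right)} + F{\left(0 \cdot 0,-32 \right)}} = \frac{11276 + \frac{37490}{31216}}{134 - 32 \left(1 + 0 \cdot 0\right)} = \frac{11276 + 37490 \cdot \frac{1}{31216}}{134 - 32 \left(1 + 0\right)} = \frac{11276 + \frac{18745}{15608}}{134 - 32} = \frac{176014553}{15608 \left(134 - 32\right)} = \frac{176014553}{15608 \cdot 102} = \frac{176014553}{15608} \cdot \frac{1}{102} = \frac{176014553}{1592016}$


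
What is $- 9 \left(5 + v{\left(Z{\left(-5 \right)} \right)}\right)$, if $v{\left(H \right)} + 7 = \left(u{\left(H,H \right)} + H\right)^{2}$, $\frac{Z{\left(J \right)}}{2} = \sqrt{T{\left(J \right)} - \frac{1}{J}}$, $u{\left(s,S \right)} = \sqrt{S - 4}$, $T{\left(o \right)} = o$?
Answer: $18 - \frac{36 \left(\sqrt{5} \sqrt{-5 + i \sqrt{30}} + 2 i \sqrt{30}\right)^{2}}{25} \approx 402.57 - 116.97 i$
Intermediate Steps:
$u{\left(s,S \right)} = \sqrt{-4 + S}$
$Z{\left(J \right)} = 2 \sqrt{J - \frac{1}{J}}$
$v{\left(H \right)} = -7 + \left(H + \sqrt{-4 + H}\right)^{2}$ ($v{\left(H \right)} = -7 + \left(\sqrt{-4 + H} + H\right)^{2} = -7 + \left(H + \sqrt{-4 + H}\right)^{2}$)
$- 9 \left(5 + v{\left(Z{\left(-5 \right)} \right)}\right) = - 9 \left(5 - \left(7 - \left(2 \sqrt{-5 - \frac{1}{-5}} + \sqrt{-4 + 2 \sqrt{-5 - \frac{1}{-5}}}\right)^{2}\right)\right) = - 9 \left(5 - \left(7 - \left(2 \sqrt{-5 - - \frac{1}{5}} + \sqrt{-4 + 2 \sqrt{-5 - - \frac{1}{5}}}\right)^{2}\right)\right) = - 9 \left(5 - \left(7 - \left(2 \sqrt{-5 + \frac{1}{5}} + \sqrt{-4 + 2 \sqrt{-5 + \frac{1}{5}}}\right)^{2}\right)\right) = - 9 \left(5 - \left(7 - \left(2 \sqrt{- \frac{24}{5}} + \sqrt{-4 + 2 \sqrt{- \frac{24}{5}}}\right)^{2}\right)\right) = - 9 \left(5 - \left(7 - \left(2 \frac{2 i \sqrt{30}}{5} + \sqrt{-4 + 2 \frac{2 i \sqrt{30}}{5}}\right)^{2}\right)\right) = - 9 \left(5 - \left(7 - \left(\frac{4 i \sqrt{30}}{5} + \sqrt{-4 + \frac{4 i \sqrt{30}}{5}}\right)^{2}\right)\right) = - 9 \left(5 - \left(7 - \left(\sqrt{-4 + \frac{4 i \sqrt{30}}{5}} + \frac{4 i \sqrt{30}}{5}\right)^{2}\right)\right) = - 9 \left(-2 + \left(\sqrt{-4 + \frac{4 i \sqrt{30}}{5}} + \frac{4 i \sqrt{30}}{5}\right)^{2}\right) = 18 - 9 \left(\sqrt{-4 + \frac{4 i \sqrt{30}}{5}} + \frac{4 i \sqrt{30}}{5}\right)^{2}$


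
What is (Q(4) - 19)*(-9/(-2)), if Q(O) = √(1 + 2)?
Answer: -171/2 + 9*√3/2 ≈ -77.706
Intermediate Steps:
Q(O) = √3
(Q(4) - 19)*(-9/(-2)) = (√3 - 19)*(-9/(-2)) = (-19 + √3)*(-9*(-½)) = (-19 + √3)*(9/2) = -171/2 + 9*√3/2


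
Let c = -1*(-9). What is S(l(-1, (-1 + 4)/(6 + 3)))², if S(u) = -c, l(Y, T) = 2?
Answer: 81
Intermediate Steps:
c = 9
S(u) = -9 (S(u) = -1*9 = -9)
S(l(-1, (-1 + 4)/(6 + 3)))² = (-9)² = 81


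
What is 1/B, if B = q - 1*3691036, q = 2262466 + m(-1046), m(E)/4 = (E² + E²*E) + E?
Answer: -1/4574837634 ≈ -2.1859e-10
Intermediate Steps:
m(E) = 4*E + 4*E² + 4*E³ (m(E) = 4*((E² + E²*E) + E) = 4*((E² + E³) + E) = 4*(E + E² + E³) = 4*E + 4*E² + 4*E³)
q = -4571146598 (q = 2262466 + 4*(-1046)*(1 - 1046 + (-1046)²) = 2262466 + 4*(-1046)*(1 - 1046 + 1094116) = 2262466 + 4*(-1046)*1093071 = 2262466 - 4573409064 = -4571146598)
B = -4574837634 (B = -4571146598 - 1*3691036 = -4571146598 - 3691036 = -4574837634)
1/B = 1/(-4574837634) = -1/4574837634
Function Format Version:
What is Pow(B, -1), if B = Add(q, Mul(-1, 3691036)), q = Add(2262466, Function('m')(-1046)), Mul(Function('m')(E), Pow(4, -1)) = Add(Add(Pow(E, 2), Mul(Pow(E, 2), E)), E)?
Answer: Rational(-1, 4574837634) ≈ -2.1859e-10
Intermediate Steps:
Function('m')(E) = Add(Mul(4, E), Mul(4, Pow(E, 2)), Mul(4, Pow(E, 3))) (Function('m')(E) = Mul(4, Add(Add(Pow(E, 2), Mul(Pow(E, 2), E)), E)) = Mul(4, Add(Add(Pow(E, 2), Pow(E, 3)), E)) = Mul(4, Add(E, Pow(E, 2), Pow(E, 3))) = Add(Mul(4, E), Mul(4, Pow(E, 2)), Mul(4, Pow(E, 3))))
q = -4571146598 (q = Add(2262466, Mul(4, -1046, Add(1, -1046, Pow(-1046, 2)))) = Add(2262466, Mul(4, -1046, Add(1, -1046, 1094116))) = Add(2262466, Mul(4, -1046, 1093071)) = Add(2262466, -4573409064) = -4571146598)
B = -4574837634 (B = Add(-4571146598, Mul(-1, 3691036)) = Add(-4571146598, -3691036) = -4574837634)
Pow(B, -1) = Pow(-4574837634, -1) = Rational(-1, 4574837634)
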